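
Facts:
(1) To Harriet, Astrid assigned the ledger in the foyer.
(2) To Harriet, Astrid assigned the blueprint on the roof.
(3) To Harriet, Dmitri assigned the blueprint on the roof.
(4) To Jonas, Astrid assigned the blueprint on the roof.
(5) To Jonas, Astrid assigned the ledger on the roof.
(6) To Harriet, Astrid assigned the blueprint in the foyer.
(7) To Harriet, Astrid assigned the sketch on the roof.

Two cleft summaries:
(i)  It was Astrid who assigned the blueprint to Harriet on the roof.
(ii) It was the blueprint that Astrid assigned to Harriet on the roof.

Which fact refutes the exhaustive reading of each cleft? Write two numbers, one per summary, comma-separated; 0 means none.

3, 7

Summary (i) focuses "Astrid" (the agent); background same thing, recipient, setting (the blueprint / Harriet / on the roof). Fact (3) matches that background with agent = Dmitri — refutes (i).
Summary (ii) focuses "the blueprint" (the thing); background same agent, recipient, setting (Astrid / Harriet / on the roof). Fact (7) matches that background with thing = the sketch — refutes (ii).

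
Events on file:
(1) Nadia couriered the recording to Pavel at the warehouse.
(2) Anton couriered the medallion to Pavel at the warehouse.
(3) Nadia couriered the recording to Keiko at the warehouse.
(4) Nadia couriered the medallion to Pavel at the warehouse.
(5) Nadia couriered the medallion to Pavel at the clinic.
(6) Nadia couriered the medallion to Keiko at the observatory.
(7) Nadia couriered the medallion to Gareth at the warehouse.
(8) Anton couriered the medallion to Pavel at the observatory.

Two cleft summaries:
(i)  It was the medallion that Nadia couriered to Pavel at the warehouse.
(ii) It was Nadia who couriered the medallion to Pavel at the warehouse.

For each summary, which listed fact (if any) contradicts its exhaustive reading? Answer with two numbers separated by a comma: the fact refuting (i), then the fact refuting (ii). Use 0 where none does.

1, 2

(i): focus "the medallion". Looking for same agent, recipient, setting (Nadia / Pavel / at the warehouse) with some other thing — fact (1) has the recording there. Refuted.
(ii): focus "Nadia". Looking for same thing, recipient, setting (the medallion / Pavel / at the warehouse) with some other agent — fact (2) has Anton there. Refuted.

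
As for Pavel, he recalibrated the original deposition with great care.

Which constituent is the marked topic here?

Pavel

The construction explicitly marks "Pavel" as what the sentence is about — the topic.
The remainder of the clause is the comment (what is said about the topic).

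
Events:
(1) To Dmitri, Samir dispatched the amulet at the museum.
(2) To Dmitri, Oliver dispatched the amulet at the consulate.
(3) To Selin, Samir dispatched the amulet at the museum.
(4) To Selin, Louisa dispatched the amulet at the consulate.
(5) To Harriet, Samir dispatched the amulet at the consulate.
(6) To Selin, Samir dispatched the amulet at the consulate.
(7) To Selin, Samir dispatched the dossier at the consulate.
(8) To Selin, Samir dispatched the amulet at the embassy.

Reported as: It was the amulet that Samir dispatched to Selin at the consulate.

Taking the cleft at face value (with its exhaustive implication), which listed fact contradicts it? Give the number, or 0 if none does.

7

The cleft puts "the amulet" in focus and presupposes the open proposition with agent = Samir, recipient = Selin, setting = at the consulate.
The exhaustive reading says no other thing fits that background.
Fact (7) shares the background but with thing = the dossier; exhaustivity is violated.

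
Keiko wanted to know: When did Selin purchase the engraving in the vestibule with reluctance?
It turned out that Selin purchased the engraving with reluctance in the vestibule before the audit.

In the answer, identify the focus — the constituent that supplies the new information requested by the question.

before the audit

The wh-word "when" asks about the time.
In the answer, "Selin", "the engraving", "in the vestibule" and "with reluctance" are given — repeated from the question.
The constituent filling the time gap is "before the audit"; that is the focus and would carry nuclear stress.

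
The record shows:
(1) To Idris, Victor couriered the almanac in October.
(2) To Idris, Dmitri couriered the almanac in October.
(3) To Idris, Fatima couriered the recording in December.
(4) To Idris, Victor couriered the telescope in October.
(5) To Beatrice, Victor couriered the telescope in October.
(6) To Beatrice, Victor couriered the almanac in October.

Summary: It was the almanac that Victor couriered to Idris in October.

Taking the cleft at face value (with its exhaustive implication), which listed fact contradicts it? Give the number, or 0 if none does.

The cleft puts "the almanac" in focus and presupposes the open proposition with same agent, recipient, setting (Victor / Idris / in October).
The exhaustive reading says no other thing fits that background.
But fact (4) also has same agent, recipient, setting (Victor / Idris / in October), with thing = the telescope — so the exhaustive reading fails.

4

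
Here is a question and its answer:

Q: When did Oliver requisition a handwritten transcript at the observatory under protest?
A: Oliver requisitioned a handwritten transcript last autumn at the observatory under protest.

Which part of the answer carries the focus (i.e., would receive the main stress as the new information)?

last autumn

The wh-word "when" asks about the time.
In the answer, "Oliver", "a handwritten transcript", "under protest" and "at the observatory" are given — repeated from the question.
The constituent filling the time gap is "last autumn"; that is the focus and would carry nuclear stress.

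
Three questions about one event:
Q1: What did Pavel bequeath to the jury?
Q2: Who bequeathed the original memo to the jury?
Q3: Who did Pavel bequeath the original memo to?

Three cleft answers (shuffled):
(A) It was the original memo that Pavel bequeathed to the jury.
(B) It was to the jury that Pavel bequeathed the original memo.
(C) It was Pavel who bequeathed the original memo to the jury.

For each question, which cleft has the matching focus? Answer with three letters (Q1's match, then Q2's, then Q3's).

Q1 asks about the direct object; cleft (A) focuses "the original memo", which is the direct object — so Q1 → A.
Q2 asks about the subject (agent); cleft (C) focuses "Pavel", which is the subject (agent) — so Q2 → C.
Q3 asks about the recipient; cleft (B) focuses "to the jury", which is the recipient — so Q3 → B.
Mapping: Q1→A, Q2→C, Q3→B.

ACB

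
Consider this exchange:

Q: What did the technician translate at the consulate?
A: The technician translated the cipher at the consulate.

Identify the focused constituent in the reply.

The wh-word "what" asks about the direct object.
In the answer, "the technician" and "at the consulate" are given — repeated from the question.
The constituent filling the direct object gap is "the cipher"; that is the focus and would carry nuclear stress.

the cipher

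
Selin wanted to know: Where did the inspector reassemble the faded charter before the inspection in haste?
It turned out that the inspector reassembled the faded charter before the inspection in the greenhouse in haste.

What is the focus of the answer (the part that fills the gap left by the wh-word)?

The wh-word "where" asks about the location.
In the answer, "the inspector", "the faded charter", "in haste" and "before the inspection" are given — repeated from the question.
The constituent filling the location gap is "in the greenhouse"; that is the focus and would carry nuclear stress.

in the greenhouse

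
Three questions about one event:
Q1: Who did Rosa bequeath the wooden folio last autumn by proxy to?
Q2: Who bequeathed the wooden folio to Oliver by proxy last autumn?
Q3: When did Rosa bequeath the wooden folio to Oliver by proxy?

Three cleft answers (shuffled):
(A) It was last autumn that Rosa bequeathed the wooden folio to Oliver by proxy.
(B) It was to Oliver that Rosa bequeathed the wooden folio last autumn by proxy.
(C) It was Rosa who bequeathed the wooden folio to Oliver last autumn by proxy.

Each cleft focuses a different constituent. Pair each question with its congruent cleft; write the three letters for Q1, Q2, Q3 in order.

BCA

Q1 asks about the recipient; cleft (B) focuses "to Oliver", which is the recipient — so Q1 → B.
Q2 asks about the subject (agent); cleft (C) focuses "Rosa", which is the subject (agent) — so Q2 → C.
Q3 asks about the time; cleft (A) focuses "last autumn", which is the time — so Q3 → A.
Mapping: Q1→B, Q2→C, Q3→A.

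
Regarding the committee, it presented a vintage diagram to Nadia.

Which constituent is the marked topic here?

The construction explicitly marks "the committee" as what the sentence is about — the topic.
The remainder of the clause is the comment (what is said about the topic).

the committee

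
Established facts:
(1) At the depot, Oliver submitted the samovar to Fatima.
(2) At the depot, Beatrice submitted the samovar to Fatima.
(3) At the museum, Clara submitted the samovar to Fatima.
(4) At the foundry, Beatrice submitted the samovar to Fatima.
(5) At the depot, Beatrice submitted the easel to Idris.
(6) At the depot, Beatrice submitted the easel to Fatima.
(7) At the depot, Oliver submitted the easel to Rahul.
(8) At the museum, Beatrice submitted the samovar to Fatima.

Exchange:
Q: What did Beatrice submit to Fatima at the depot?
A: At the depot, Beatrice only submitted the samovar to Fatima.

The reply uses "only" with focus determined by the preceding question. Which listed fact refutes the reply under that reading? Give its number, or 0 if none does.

6

Answering "What did ...?" puts focus on the thing — here, "the samovar".
So "only" ranges over things; the rest (agent = Beatrice, recipient = Fatima, setting = at the depot) is presupposed.
Fact (6) shares the background with a different thing (the easel) — counterexample.
(Fact (4) would refute a reading with focus on the setting — but that is not what the question asks.)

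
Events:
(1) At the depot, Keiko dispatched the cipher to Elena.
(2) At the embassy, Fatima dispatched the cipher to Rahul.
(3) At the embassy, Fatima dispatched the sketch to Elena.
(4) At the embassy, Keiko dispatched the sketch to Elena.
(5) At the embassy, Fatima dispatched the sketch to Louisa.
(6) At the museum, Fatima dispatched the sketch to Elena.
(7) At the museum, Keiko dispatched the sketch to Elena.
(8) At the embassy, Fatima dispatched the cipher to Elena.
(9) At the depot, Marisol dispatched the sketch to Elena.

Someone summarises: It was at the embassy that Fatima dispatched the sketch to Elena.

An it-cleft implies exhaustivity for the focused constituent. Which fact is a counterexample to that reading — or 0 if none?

6

Focus of the cleft: "at the embassy" (the setting). Presupposed background: agent = Fatima, thing = the sketch, recipient = Elena.
Exhaustivity: at the embassy is the only setting satisfying that background.
Fact (6) shares the background but with setting = at the museum; exhaustivity is violated.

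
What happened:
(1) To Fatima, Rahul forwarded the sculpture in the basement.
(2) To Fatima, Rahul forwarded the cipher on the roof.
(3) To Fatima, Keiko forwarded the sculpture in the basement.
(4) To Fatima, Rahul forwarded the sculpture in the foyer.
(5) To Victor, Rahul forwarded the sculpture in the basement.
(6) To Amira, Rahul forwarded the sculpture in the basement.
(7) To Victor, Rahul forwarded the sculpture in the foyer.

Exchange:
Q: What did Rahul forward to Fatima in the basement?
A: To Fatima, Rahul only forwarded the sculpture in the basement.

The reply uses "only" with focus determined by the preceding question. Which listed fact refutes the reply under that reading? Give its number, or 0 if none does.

0

The question "What did ...?" targets the thing, so in the reply the focus falls on "the sculpture".
So "only" ranges over things; the rest (Rahul as agent and Fatima as recipient and in the basement as setting) is presupposed.
No fact keeps Rahul as agent and Fatima as recipient and in the basement as setting while changing the thing; every other fact differs on something backgrounded. The reply stands.
(Fact (4) would refute a reading with focus on the setting — but that is not what the question asks.)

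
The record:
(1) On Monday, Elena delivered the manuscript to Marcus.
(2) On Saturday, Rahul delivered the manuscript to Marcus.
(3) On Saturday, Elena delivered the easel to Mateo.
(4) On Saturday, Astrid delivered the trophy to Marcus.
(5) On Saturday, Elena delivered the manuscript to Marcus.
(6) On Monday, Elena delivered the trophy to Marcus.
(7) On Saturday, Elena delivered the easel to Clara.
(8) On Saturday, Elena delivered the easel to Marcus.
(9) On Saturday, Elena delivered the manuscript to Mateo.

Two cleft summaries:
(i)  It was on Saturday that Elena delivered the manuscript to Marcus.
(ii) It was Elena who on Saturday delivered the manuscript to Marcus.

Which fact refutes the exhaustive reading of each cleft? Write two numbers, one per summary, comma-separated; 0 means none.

(i): focus "on Saturday". Looking for same agent, thing, recipient (Elena / the manuscript / Marcus) with some other setting — fact (1) has on Monday there. Refuted.
(ii): focus "Elena". Looking for same thing, recipient, setting (the manuscript / Marcus / on Saturday) with some other agent — fact (2) has Rahul there. Refuted.

1, 2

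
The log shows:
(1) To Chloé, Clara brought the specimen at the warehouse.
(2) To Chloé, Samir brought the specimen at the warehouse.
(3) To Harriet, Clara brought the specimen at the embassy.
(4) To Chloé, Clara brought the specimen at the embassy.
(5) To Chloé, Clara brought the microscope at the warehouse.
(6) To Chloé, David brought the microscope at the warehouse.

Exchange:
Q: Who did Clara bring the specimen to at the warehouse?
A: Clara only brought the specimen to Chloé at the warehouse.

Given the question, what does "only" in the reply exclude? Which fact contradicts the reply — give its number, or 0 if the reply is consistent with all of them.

0

Answering "Who did ... to ...?" puts focus on the recipient — here, "Chloé".
So "only" ranges over recipients; the rest (same agent, thing, setting (Clara / the specimen / at the warehouse)) is presupposed.
No listed fact shares that background with another recipient. Nothing contradicts the reply.
(Fact (4) would refute a reading with focus on the setting — but that is not what the question asks.)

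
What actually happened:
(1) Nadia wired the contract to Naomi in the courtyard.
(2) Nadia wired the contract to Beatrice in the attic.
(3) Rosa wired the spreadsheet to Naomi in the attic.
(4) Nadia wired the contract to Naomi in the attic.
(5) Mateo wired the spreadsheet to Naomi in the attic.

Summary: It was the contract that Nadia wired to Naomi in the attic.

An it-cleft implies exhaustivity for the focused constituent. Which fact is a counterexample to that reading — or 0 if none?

0

Focus of the cleft: "the contract" (the thing). Presupposed background: Nadia as agent and Naomi as recipient and in the attic as setting.
Exhaustivity: the contract is the only thing satisfying that background.
No listed fact matches the background with a different thing. Exhaustivity holds.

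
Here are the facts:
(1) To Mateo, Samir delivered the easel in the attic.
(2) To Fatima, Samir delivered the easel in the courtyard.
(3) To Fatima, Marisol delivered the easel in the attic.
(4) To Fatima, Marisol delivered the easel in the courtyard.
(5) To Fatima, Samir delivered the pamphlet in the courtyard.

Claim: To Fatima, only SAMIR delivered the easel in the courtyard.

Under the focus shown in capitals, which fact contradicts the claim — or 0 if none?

4

Focus (in capitals) is "Samir" — the agent. "Only" excludes alternative agents while holding fixed thing = the easel, recipient = Fatima, setting = in the courtyard.
Fact (4) matches on thing = the easel, recipient = Fatima, setting = in the courtyard, but has agent = Marisol instead. That refutes the claim.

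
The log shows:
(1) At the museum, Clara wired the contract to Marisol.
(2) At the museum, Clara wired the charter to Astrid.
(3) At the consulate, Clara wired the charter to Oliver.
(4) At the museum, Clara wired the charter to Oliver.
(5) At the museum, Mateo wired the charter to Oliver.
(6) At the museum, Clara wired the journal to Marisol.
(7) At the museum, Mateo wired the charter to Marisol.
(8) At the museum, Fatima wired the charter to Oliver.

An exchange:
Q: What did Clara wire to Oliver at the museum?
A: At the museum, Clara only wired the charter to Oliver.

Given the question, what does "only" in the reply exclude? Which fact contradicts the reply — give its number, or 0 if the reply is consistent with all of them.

0

Answering "What did ...?" puts focus on the thing — here, "the charter".
So "only" ranges over things; the rest (same agent, recipient, setting (Clara / Oliver / at the museum)) is presupposed.
No listed fact shares that background with another thing. Nothing contradicts the reply.
(Fact (3) would refute a reading with focus on the setting — but that is not what the question asks.)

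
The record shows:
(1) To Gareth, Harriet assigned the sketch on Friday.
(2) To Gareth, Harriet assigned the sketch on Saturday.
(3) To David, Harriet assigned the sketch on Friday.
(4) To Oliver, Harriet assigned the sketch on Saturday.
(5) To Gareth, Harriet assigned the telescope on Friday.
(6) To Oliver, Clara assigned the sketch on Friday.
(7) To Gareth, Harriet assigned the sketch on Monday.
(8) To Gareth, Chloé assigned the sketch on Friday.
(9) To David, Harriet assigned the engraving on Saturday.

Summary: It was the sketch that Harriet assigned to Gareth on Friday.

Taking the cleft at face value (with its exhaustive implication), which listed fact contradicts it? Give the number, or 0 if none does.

Focus of the cleft: "the sketch" (the thing). Presupposed background: Harriet as agent and Gareth as recipient and on Friday as setting.
Exhaustivity: the sketch is the only thing satisfying that background.
Fact (5) shares the background but with thing = the telescope; exhaustivity is violated.

5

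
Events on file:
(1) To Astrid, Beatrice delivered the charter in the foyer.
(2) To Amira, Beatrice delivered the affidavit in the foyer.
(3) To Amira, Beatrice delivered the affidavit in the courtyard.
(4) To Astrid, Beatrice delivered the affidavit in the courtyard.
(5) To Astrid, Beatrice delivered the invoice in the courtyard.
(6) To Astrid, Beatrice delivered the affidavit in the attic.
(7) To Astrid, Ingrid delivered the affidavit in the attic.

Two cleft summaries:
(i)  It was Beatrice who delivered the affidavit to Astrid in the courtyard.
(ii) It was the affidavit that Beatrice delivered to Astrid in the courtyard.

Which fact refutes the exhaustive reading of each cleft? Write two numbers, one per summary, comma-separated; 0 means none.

(i): focus "Beatrice". No fact shares the affidavit as thing and Astrid as recipient and in the courtyard as setting with a different agent. 0.
(ii): focus "the affidavit". Looking for Beatrice as agent and Astrid as recipient and in the courtyard as setting with some other thing — fact (5) has the invoice there. Refuted.

0, 5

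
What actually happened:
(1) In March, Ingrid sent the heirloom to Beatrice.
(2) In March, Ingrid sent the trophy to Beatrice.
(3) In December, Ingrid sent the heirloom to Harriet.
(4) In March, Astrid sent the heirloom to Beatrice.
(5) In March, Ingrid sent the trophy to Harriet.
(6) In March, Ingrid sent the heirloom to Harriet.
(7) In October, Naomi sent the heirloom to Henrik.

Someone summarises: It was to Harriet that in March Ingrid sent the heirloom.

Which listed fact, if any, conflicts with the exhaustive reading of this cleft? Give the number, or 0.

1

The cleft puts "Harriet" in focus and presupposes the open proposition with Ingrid as agent and the heirloom as thing and in March as setting.
Exhaustivity: Harriet is the only recipient satisfying that background.
Fact (1) shares the background but with recipient = Beatrice; exhaustivity is violated.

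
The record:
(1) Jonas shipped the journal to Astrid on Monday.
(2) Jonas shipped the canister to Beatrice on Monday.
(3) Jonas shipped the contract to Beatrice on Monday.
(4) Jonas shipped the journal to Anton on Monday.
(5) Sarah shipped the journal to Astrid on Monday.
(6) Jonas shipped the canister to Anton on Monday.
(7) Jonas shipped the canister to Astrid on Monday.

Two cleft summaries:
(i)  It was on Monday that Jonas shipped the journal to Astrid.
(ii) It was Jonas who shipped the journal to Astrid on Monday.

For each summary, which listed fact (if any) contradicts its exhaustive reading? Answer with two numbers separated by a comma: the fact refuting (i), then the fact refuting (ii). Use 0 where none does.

0, 5

(i): focus "on Monday". No fact shares same agent, thing, recipient (Jonas / the journal / Astrid) with a different setting. 0.
(ii): focus "Jonas". Looking for same thing, recipient, setting (the journal / Astrid / on Monday) with some other agent — fact (5) has Sarah there. Refuted.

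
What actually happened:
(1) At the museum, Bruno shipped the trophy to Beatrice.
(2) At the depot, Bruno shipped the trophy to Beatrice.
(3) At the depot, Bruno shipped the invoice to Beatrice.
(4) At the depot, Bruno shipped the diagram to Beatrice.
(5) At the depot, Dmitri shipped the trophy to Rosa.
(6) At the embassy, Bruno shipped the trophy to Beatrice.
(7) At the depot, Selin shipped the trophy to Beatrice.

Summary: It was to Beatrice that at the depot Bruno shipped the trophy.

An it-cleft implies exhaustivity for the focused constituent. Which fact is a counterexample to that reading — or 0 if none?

The cleft puts "Beatrice" in focus and presupposes the open proposition with same agent, thing, setting (Bruno / the trophy / at the depot).
The exhaustive reading says no other recipient fits that background.
No listed fact matches the background with a different recipient. Exhaustivity holds.

0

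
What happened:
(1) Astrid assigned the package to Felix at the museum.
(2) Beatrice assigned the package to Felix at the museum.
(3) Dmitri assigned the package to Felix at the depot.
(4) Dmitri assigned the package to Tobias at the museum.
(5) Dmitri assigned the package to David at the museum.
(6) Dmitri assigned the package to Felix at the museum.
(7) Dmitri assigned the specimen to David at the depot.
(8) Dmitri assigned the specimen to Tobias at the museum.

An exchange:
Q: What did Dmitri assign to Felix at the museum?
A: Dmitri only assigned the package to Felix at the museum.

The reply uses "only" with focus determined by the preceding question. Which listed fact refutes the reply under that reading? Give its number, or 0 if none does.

Answering "What did ...?" puts focus on the thing — here, "the package".
So "only" ranges over things; the rest (Dmitri as agent and Felix as recipient and at the museum as setting) is presupposed.
No fact keeps Dmitri as agent and Felix as recipient and at the museum as setting while changing the thing; every other fact differs on something backgrounded. The reply stands.
(Fact (4) would refute a reading with focus on the recipient — but that is not what the question asks.)

0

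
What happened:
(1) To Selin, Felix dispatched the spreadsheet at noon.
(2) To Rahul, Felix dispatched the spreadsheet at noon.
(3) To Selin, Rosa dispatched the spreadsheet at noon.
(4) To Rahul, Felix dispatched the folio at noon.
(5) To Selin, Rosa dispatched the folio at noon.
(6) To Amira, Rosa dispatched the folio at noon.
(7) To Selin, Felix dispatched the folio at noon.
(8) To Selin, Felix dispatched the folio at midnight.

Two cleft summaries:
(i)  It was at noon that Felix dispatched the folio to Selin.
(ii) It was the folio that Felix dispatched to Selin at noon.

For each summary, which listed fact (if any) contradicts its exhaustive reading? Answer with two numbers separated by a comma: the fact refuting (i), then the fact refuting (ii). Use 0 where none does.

8, 1

(i): focus "at noon". Looking for agent = Felix, thing = the folio, recipient = Selin with some other setting — fact (8) has at midnight there. Refuted.
(ii): focus "the folio". Looking for agent = Felix, recipient = Selin, setting = at noon with some other thing — fact (1) has the spreadsheet there. Refuted.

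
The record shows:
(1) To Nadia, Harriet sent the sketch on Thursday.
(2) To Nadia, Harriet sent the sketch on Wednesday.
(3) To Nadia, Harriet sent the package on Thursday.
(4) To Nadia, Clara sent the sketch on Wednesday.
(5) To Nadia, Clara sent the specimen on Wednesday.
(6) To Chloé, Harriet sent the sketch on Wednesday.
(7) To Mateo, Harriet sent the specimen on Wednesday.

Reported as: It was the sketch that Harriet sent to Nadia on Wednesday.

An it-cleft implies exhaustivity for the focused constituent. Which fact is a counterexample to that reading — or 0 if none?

0

The cleft puts "the sketch" in focus and presupposes the open proposition with Harriet as agent and Nadia as recipient and on Wednesday as setting.
The exhaustive reading says no other thing fits that background.
No listed fact matches the background with a different thing. Exhaustivity holds.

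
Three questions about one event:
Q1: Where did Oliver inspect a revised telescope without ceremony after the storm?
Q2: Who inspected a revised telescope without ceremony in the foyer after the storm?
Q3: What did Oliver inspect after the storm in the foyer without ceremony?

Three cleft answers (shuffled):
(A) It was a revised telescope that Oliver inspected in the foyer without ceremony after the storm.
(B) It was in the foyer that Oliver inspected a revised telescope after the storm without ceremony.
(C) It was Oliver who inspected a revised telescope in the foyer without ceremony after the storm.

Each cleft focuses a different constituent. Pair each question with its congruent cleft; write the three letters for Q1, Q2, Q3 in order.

BCA

Q1 asks about the location; cleft (B) focuses "in the foyer", which is the location — so Q1 → B.
Q2 asks about the subject (agent); cleft (C) focuses "Oliver", which is the subject (agent) — so Q2 → C.
Q3 asks about the direct object; cleft (A) focuses "a revised telescope", which is the direct object — so Q3 → A.
Mapping: Q1→B, Q2→C, Q3→A.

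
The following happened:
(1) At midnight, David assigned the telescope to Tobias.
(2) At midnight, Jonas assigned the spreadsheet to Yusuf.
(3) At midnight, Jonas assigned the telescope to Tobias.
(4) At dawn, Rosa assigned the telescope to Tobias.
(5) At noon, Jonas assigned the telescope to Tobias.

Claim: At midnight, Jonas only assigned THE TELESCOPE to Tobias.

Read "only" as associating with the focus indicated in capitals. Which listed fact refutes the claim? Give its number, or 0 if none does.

0

The capitals mark "the telescope" as focus. So "only" rules out other things, with the rest (agent = Jonas, recipient = Tobias, setting = at midnight) as background.
No fact matches agent = Jonas, recipient = Tobias, setting = at midnight with a different thing — every other fact differs on at least one backgrounded slot. So no fact refutes it.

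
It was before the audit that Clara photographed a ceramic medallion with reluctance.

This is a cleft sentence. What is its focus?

In an it-cleft "It was X that/who ...", the clefted constituent X is the focus; the that/who-clause expresses the presupposed open proposition.
Here the focus is "before the audit". The backgrounded (presupposed) material includes "Clara", "a ceramic medallion" and "with reluctance".

before the audit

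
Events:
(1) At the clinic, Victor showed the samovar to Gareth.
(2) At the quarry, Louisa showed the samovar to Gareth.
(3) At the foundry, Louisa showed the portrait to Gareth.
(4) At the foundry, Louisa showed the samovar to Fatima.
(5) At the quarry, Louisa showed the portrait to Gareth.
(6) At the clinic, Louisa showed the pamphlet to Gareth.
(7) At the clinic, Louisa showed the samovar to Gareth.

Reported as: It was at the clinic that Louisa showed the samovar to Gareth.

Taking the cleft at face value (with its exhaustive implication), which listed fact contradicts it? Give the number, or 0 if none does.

The cleft puts "at the clinic" in focus and presupposes the open proposition with agent = Louisa, thing = the samovar, recipient = Gareth.
The exhaustive reading says no other setting fits that background.
But fact (2) also has agent = Louisa, thing = the samovar, recipient = Gareth, with setting = at the quarry — so the exhaustive reading fails.

2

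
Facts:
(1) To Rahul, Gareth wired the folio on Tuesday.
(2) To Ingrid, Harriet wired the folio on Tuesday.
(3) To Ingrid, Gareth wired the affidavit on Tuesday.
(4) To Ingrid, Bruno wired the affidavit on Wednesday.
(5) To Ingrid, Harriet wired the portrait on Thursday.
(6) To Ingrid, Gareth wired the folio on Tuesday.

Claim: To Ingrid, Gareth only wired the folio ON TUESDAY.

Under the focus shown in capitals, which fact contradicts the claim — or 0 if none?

The capitals mark "on Tuesday" as focus. So "only" rules out other settings, with the rest (agent = Gareth, thing = the folio, recipient = Ingrid) as background.
No fact matches agent = Gareth, thing = the folio, recipient = Ingrid with a different setting — every other fact differs on at least one backgrounded slot. So no fact refutes it.

0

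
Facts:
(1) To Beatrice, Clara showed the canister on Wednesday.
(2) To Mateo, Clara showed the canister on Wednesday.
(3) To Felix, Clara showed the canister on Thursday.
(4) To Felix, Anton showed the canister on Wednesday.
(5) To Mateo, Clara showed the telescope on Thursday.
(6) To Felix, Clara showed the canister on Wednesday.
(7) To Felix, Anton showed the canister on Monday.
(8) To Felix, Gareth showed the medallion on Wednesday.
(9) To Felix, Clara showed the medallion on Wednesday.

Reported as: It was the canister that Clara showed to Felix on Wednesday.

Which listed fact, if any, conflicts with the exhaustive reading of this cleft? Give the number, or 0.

9

The cleft puts "the canister" in focus and presupposes the open proposition with agent = Clara, recipient = Felix, setting = on Wednesday.
Exhaustivity: the canister is the only thing satisfying that background.
Fact (9) shares the background but with thing = the medallion; exhaustivity is violated.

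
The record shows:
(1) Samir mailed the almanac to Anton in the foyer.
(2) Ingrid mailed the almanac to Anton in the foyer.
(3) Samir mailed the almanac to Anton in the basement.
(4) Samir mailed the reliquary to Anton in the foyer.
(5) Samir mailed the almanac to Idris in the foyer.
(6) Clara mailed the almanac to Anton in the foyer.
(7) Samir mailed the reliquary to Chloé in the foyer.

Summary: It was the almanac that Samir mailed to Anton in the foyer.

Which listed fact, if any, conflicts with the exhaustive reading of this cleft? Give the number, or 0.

The cleft puts "the almanac" in focus and presupposes the open proposition with Samir as agent and Anton as recipient and in the foyer as setting.
Exhaustivity: the almanac is the only thing satisfying that background.
But fact (4) also has Samir as agent and Anton as recipient and in the foyer as setting, with thing = the reliquary — so the exhaustive reading fails.

4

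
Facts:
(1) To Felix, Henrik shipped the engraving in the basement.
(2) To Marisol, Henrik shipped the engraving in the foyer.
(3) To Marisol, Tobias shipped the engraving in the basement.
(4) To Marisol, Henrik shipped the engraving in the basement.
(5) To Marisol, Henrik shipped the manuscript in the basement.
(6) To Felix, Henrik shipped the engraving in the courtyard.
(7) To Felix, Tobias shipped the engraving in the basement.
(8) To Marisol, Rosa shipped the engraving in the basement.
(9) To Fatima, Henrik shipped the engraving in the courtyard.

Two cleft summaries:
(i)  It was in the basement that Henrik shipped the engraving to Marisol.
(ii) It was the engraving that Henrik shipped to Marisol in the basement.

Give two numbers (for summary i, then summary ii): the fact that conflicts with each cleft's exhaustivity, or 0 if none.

2, 5

(i): focus "in the basement". Looking for agent = Henrik, thing = the engraving, recipient = Marisol with some other setting — fact (2) has in the foyer there. Refuted.
(ii): focus "the engraving". Looking for agent = Henrik, recipient = Marisol, setting = in the basement with some other thing — fact (5) has the manuscript there. Refuted.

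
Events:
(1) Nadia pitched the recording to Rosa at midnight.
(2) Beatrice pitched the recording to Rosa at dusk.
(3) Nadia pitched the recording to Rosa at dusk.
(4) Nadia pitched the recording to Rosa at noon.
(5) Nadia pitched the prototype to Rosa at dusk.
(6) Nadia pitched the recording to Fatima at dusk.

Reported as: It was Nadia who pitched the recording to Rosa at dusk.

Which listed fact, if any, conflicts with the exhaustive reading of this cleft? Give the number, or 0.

Focus of the cleft: "Nadia" (the agent). Presupposed background: thing = the recording, recipient = Rosa, setting = at dusk.
Exhaustivity: Nadia is the only agent satisfying that background.
But fact (2) also has thing = the recording, recipient = Rosa, setting = at dusk, with agent = Beatrice — so the exhaustive reading fails.

2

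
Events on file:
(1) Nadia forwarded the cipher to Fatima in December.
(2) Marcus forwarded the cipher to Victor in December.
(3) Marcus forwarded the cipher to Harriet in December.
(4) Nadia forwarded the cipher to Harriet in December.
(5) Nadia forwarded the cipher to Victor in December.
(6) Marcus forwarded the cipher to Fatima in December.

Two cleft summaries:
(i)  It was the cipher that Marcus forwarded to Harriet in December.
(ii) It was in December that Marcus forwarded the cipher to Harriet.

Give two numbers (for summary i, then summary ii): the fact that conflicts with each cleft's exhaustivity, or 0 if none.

0, 0

Summary (i) focuses "the cipher" (the thing); background agent = Marcus, recipient = Harriet, setting = in December. No fact matches that background with a different thing, so 0.
Summary (ii) focuses "in December" (the setting); background agent = Marcus, thing = the cipher, recipient = Harriet. No fact matches that background with a different setting, so 0.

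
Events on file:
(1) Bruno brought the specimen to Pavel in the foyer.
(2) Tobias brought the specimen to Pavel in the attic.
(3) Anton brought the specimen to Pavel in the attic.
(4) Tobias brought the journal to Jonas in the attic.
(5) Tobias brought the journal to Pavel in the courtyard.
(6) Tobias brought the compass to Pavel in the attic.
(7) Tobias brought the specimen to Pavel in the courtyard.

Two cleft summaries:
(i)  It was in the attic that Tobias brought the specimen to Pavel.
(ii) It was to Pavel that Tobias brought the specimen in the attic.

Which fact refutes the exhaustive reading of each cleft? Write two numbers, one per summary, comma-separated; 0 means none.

7, 0

(i): focus "in the attic". Looking for Tobias as agent and the specimen as thing and Pavel as recipient with some other setting — fact (7) has in the courtyard there. Refuted.
(ii): focus "Pavel". No fact shares Tobias as agent and the specimen as thing and in the attic as setting with a different recipient. 0.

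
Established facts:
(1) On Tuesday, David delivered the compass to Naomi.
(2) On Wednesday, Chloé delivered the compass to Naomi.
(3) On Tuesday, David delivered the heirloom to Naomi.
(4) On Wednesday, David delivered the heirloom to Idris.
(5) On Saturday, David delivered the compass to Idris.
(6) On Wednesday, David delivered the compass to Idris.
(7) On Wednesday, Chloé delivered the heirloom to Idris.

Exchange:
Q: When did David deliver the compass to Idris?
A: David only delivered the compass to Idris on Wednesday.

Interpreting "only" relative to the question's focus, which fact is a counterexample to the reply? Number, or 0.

The question "When did ...?" targets the setting, so in the reply the focus falls on "on Wednesday".
"Only" then excludes alternative settings while the background — David as agent and the compass as thing and Idris as recipient — is held fixed.
Fact (5) keeps David as agent and the compass as thing and Idris as recipient but has setting = on Saturday; that refutes the reply.
(Fact (4) would refute a reading with focus on the thing — but that is not what the question asks.)

5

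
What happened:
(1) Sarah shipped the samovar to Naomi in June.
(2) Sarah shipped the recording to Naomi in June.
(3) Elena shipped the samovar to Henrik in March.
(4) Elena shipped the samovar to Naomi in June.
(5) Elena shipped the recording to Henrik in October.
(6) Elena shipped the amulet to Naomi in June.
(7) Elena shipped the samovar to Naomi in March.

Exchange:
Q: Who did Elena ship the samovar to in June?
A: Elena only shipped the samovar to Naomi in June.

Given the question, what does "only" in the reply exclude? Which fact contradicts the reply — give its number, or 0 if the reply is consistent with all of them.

The question "Who did ... to ...?" targets the recipient, so in the reply the focus falls on "Naomi".
"Only" then excludes alternative recipients while the background — Elena as agent and the samovar as thing and in June as setting — is held fixed.
No fact keeps Elena as agent and the samovar as thing and in June as setting while changing the recipient; every other fact differs on something backgrounded. The reply stands.
(Fact (6) would refute a reading with focus on the thing — but that is not what the question asks.)

0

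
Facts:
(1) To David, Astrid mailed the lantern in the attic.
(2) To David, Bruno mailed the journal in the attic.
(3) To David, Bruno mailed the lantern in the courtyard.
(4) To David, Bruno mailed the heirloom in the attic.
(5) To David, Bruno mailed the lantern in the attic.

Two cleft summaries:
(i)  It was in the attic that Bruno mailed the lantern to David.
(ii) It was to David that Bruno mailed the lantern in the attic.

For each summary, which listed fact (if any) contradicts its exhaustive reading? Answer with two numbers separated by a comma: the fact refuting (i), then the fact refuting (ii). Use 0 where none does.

3, 0

Summary (i) focuses "in the attic" (the setting); background same agent, thing, recipient (Bruno / the lantern / David). Fact (3) matches that background with setting = in the courtyard — refutes (i).
Summary (ii) focuses "David" (the recipient); background same agent, thing, setting (Bruno / the lantern / in the attic). No fact matches that background with a different recipient, so 0.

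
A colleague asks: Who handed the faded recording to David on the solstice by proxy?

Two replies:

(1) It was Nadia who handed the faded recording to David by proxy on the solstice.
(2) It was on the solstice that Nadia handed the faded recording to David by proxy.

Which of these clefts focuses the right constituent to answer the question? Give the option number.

The question word "who" targets the subject (agent).
Option (1) clefts "Nadia" — that matches what the question asks about.
Option (2) clefts "on the solstice" — the time, not what was asked.
So the congruent reply is (1).

1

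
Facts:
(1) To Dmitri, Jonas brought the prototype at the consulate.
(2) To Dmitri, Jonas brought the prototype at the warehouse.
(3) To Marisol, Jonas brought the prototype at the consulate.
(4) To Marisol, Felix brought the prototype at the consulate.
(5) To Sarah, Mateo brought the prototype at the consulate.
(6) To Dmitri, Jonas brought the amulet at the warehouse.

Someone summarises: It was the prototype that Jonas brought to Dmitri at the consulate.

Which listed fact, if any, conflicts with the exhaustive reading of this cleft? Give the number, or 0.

The cleft puts "the prototype" in focus and presupposes the open proposition with Jonas as agent and Dmitri as recipient and at the consulate as setting.
The exhaustive reading says no other thing fits that background.
No listed fact matches the background with a different thing. Exhaustivity holds.

0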